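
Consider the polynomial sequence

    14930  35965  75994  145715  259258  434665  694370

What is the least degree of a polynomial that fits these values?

5

First differences: 21035, 40029, 69721, 113543, 175407, 259705
Second differences: 18994, 29692, 43822, 61864, 84298
Third differences: 10698, 14130, 18042, 22434
Fourth differences: 3432, 3912, 4392
Fifth differences: 480, 480
The fifth differences are constant, so the polynomial has degree 5.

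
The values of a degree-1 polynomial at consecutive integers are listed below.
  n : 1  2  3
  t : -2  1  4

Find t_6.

3, 3
First differences constant at 3.
4 + 3 = 7
7 + 3 = 10
10 + 3 = 13

13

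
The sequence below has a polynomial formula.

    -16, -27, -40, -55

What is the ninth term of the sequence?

-160

Δ: -11, -13, -15
Δ²: -2, -2
Second differences constant at -2.
-15 − 2 = -17;  -55 − 17 = -72
-17 − 2 = -19;  -72 − 19 = -91
-19 − 2 = -21;  -91 − 21 = -112
-21 − 2 = -23;  -112 − 23 = -135
-23 − 2 = -25;  -135 − 25 = -160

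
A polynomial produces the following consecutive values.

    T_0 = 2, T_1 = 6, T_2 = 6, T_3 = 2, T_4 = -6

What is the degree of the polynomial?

First differences: 4, 0, -4, -8
Second differences: -4, -4, -4
The second differences are constant, so the polynomial has degree 2.

2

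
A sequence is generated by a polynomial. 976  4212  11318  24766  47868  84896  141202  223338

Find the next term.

339176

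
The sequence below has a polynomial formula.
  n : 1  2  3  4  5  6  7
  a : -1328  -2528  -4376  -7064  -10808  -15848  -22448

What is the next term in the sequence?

First differences: -1200  -1848  -2688  -3744  -5040  -6600
Second differences: -648  -840  -1056  -1296  -1560
Third differences: -192  -216  -240  -264
Fourth differences: -24  -24  -24
The fourth differences are constant (-24).
-264 − 24 = -288;  -1560 − 288 = -1848;  -6600 − 1848 = -8448;  -22448 − 8448 = -30896

-30896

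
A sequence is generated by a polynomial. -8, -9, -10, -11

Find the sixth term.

D1: -1  -1  -1
The first differences are constant (-1).
-11 − 1 = -12
-12 − 1 = -13

-13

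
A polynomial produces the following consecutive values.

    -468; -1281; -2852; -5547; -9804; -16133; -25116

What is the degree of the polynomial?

4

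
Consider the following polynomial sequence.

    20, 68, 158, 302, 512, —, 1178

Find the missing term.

Using the first 5 terms:
48  90  144  210
42  54  66
12  12
Constant third difference = 12.
Extend forward: 66 + 12 = 78;  210 + 78 = 288;  512 + 288 = 800

800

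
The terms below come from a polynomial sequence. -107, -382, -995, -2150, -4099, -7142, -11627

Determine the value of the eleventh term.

Δ: -275 , -613 , -1155 , -1949 , -3043 , -4485
Δ²: -338 , -542 , -794 , -1094 , -1442
Δ³: -204 , -252 , -300 , -348
Δ⁴: -48 , -48 , -48
The fourth differences are constant (-48).
-348 − 48 = -396;  -1442 − 396 = -1838;  -4485 − 1838 = -6323;  -11627 − 6323 = -17950
-396 − 48 = -444;  -1838 − 444 = -2282;  -6323 − 2282 = -8605;  -17950 − 8605 = -26555
-444 − 48 = -492;  -2282 − 492 = -2774;  -8605 − 2774 = -11379;  -26555 − 11379 = -37934
-492 − 48 = -540;  -2774 − 540 = -3314;  -11379 − 3314 = -14693;  -37934 − 14693 = -52627

-52627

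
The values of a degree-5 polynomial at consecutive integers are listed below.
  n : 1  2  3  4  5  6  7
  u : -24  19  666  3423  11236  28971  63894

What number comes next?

126151

D1: 43 , 647 , 2757 , 7813 , 17735 , 34923
D2: 604 , 2110 , 5056 , 9922 , 17188
D3: 1506 , 2946 , 4866 , 7266
D4: 1440 , 1920 , 2400
D5: 480 , 480
Fifth differences constant at 480.
2400 + 480 = 2880;  7266 + 2880 = 10146;  17188 + 10146 = 27334;  34923 + 27334 = 62257;  63894 + 62257 = 126151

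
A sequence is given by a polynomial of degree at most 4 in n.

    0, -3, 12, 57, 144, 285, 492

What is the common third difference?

12

Δ: -3, 15, 45, 87, 141, 207
Δ²: 18, 30, 42, 54, 66
Δ³: 12, 12, 12, 12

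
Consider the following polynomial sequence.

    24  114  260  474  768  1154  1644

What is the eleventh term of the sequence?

4884

90, 146, 214, 294, 386, 490
56, 68, 80, 92, 104
12, 12, 12, 12
Constant third difference = 12, so extend:
104 + 12 = 116;  490 + 116 = 606;  1644 + 606 = 2250
116 + 12 = 128;  606 + 128 = 734;  2250 + 734 = 2984
128 + 12 = 140;  734 + 140 = 874;  2984 + 874 = 3858
140 + 12 = 152;  874 + 152 = 1026;  3858 + 1026 = 4884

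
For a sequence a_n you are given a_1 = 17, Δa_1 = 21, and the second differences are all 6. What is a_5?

137

Build the table forward from the leading diagonal:
D2: 6  6  6  6  6
D1: 21  27  33  39  45
a: 17  38  65  98  137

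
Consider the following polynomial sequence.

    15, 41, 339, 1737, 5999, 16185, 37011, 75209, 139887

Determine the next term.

First differences: 26 , 298 , 1398 , 4262 , 10186 , 20826 , 38198 , 64678
Second differences: 272 , 1100 , 2864 , 5924 , 10640 , 17372 , 26480
Third differences: 828 , 1764 , 3060 , 4716 , 6732 , 9108
Fourth differences: 936 , 1296 , 1656 , 2016 , 2376
Fifth differences: 360 , 360 , 360 , 360
Fifth differences constant at 360.
2376 + 360 = 2736;  9108 + 2736 = 11844;  26480 + 11844 = 38324;  64678 + 38324 = 103002;  139887 + 103002 = 242889

242889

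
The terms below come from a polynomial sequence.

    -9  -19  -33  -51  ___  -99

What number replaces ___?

-73

Using the first 4 terms:
D1: -10, -14, -18
D2: -4, -4
Constant second difference = -4.
Extend forward: -18 − 4 = -22;  -51 − 22 = -73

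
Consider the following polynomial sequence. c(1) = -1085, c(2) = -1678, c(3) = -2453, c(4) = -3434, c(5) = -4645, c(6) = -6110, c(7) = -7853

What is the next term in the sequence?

-9898

Δ: -593, -775, -981, -1211, -1465, -1743
Δ²: -182, -206, -230, -254, -278
Δ³: -24, -24, -24, -24
Third differences constant at -24.
-278 − 24 = -302;  -1743 − 302 = -2045;  -7853 − 2045 = -9898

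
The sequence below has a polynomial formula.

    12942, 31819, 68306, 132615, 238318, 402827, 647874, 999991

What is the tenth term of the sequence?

2158443

18877, 36487, 64309, 105703, 164509, 245047, 352117
17610, 27822, 41394, 58806, 80538, 107070
10212, 13572, 17412, 21732, 26532
3360, 3840, 4320, 4800
480, 480, 480
The fifth differences are constant (480).
4800 + 480 = 5280;  26532 + 5280 = 31812;  107070 + 31812 = 138882;  352117 + 138882 = 490999;  999991 + 490999 = 1490990
5280 + 480 = 5760;  31812 + 5760 = 37572;  138882 + 37572 = 176454;  490999 + 176454 = 667453;  1490990 + 667453 = 2158443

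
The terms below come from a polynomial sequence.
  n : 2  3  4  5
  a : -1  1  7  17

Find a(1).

2  6  10
4  4
The second differences are constant at 4.
Work back: 2 − 4 = -2;  -1 + 2 = 1

1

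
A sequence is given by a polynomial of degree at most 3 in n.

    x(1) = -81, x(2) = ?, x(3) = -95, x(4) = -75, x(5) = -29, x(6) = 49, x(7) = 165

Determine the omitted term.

Using the last 5 terms:
20  46  78  116
26  32  38
6  6
Constant third difference = 6.
Extend backward: 26 − 6 = 20;  20 − 20 = 0;  -95 + 0 = -95

-95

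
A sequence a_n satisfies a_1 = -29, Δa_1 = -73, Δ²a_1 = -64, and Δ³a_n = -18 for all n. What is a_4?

Build the table forward from the leading diagonal:
Third differences: -18  -18  -18  -18
Second differences: -64  -82  -100  -118
First differences: -73  -137  -219  -319
a: -29  -102  -239  -458

-458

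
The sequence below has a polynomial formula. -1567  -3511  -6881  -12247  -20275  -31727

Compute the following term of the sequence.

Δ: -1944, -3370, -5366, -8028, -11452
Δ²: -1426, -1996, -2662, -3424
Δ³: -570, -666, -762
Δ⁴: -96, -96
The fourth differences are constant (-96).
-762 − 96 = -858;  -3424 − 858 = -4282;  -11452 − 4282 = -15734;  -31727 − 15734 = -47461

-47461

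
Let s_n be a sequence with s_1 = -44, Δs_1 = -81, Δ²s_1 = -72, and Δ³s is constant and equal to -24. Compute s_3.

-278

Build the table forward from the leading diagonal:
Third differences: -24  -24  -24
Second differences: -72  -96  -120
First differences: -81  -153  -249
s: -44  -125  -278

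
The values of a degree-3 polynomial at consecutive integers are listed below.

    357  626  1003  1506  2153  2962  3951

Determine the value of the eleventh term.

10067

First differences: 269  377  503  647  809  989
Second differences: 108  126  144  162  180
Third differences: 18  18  18  18
Constant third difference = 18, so extend:
180 + 18 = 198;  989 + 198 = 1187;  3951 + 1187 = 5138
198 + 18 = 216;  1187 + 216 = 1403;  5138 + 1403 = 6541
216 + 18 = 234;  1403 + 234 = 1637;  6541 + 1637 = 8178
234 + 18 = 252;  1637 + 252 = 1889;  8178 + 1889 = 10067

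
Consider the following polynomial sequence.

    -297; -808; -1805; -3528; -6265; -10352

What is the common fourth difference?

-48

First differences: -511, -997, -1723, -2737, -4087
Second differences: -486, -726, -1014, -1350
Third differences: -240, -288, -336
Fourth differences: -48, -48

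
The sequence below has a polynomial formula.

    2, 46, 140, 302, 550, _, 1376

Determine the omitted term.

Using the first 5 terms:
Δ: 44  94  162  248
Δ²: 50  68  86
Δ³: 18  18
Constant third difference = 18.
Extend forward: 86 + 18 = 104;  248 + 104 = 352;  550 + 352 = 902

902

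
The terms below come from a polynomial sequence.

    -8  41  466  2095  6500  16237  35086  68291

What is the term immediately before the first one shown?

49, 425, 1629, 4405, 9737, 18849, 33205
376, 1204, 2776, 5332, 9112, 14356
828, 1572, 2556, 3780, 5244
744, 984, 1224, 1464
240, 240, 240
The fifth differences are constant at 240.
Work back: 744 − 240 = 504;  828 − 504 = 324;  376 − 324 = 52;  49 − 52 = -3;  -8 + 3 = -5

-5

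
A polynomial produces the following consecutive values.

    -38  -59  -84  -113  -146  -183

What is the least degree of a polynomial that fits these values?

D1: -21, -25, -29, -33, -37
D2: -4, -4, -4, -4
The second differences are constant, so the polynomial has degree 2.

2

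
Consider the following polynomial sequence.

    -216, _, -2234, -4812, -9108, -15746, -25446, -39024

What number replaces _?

Using the last 6 terms:
First differences: -2578  -4296  -6638  -9700  -13578
Second differences: -1718  -2342  -3062  -3878
Third differences: -624  -720  -816
Fourth differences: -96  -96
Constant fourth difference = -96.
Extend backward: -624 + 96 = -528;  -1718 + 528 = -1190;  -2578 + 1190 = -1388;  -2234 + 1388 = -846

-846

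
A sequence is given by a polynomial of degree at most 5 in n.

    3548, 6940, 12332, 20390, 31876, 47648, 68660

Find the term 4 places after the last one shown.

First differences: 3392, 5392, 8058, 11486, 15772, 21012
Second differences: 2000, 2666, 3428, 4286, 5240
Third differences: 666, 762, 858, 954
Fourth differences: 96, 96, 96
The fourth differences are constant (96).
954 + 96 = 1050;  5240 + 1050 = 6290;  21012 + 6290 = 27302;  68660 + 27302 = 95962
1050 + 96 = 1146;  6290 + 1146 = 7436;  27302 + 7436 = 34738;  95962 + 34738 = 130700
1146 + 96 = 1242;  7436 + 1242 = 8678;  34738 + 8678 = 43416;  130700 + 43416 = 174116
1242 + 96 = 1338;  8678 + 1338 = 10016;  43416 + 10016 = 53432;  174116 + 53432 = 227548

227548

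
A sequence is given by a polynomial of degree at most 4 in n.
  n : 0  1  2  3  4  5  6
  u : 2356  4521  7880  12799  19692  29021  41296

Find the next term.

D1: 2165 , 3359 , 4919 , 6893 , 9329 , 12275
D2: 1194 , 1560 , 1974 , 2436 , 2946
D3: 366 , 414 , 462 , 510
D4: 48 , 48 , 48
Constant fourth difference = 48, so extend:
510 + 48 = 558;  2946 + 558 = 3504;  12275 + 3504 = 15779;  41296 + 15779 = 57075

57075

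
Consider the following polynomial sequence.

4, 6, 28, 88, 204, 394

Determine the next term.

676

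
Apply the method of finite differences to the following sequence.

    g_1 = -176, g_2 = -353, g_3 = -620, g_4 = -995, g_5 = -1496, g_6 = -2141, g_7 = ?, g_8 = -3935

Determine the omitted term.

Using the first 6 terms:
Δ: -177, -267, -375, -501, -645
Δ²: -90, -108, -126, -144
Δ³: -18, -18, -18
Constant third difference = -18.
Extend forward: -144 − 18 = -162;  -645 − 162 = -807;  -2141 − 807 = -2948

-2948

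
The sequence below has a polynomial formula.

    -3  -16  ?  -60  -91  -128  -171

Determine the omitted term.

Using the last 4 terms:
-31, -37, -43
-6, -6
Constant second difference = -6.
Extend backward: -31 + 6 = -25;  -60 + 25 = -35

-35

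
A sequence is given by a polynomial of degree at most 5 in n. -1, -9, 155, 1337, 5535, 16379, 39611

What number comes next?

83565

First differences: -8, 164, 1182, 4198, 10844, 23232
Second differences: 172, 1018, 3016, 6646, 12388
Third differences: 846, 1998, 3630, 5742
Fourth differences: 1152, 1632, 2112
Fifth differences: 480, 480
Constant fifth difference = 480, so extend:
2112 + 480 = 2592;  5742 + 2592 = 8334;  12388 + 8334 = 20722;  23232 + 20722 = 43954;  39611 + 43954 = 83565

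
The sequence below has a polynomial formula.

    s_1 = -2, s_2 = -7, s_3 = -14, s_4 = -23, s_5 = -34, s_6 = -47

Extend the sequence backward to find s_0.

First differences: -5, -7, -9, -11, -13
Second differences: -2, -2, -2, -2
The second differences are constant at -2.
Work back: -5 + 2 = -3;  -2 + 3 = 1

1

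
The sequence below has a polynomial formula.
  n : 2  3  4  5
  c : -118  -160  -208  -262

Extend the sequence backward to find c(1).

-82

First differences: -42  -48  -54
Second differences: -6  -6
The second differences are constant at -6.
Work back: -42 + 6 = -36;  -118 + 36 = -82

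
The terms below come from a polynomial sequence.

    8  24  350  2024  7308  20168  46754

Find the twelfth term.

814184

Δ: 16  326  1674  5284  12860  26586
Δ²: 310  1348  3610  7576  13726
Δ³: 1038  2262  3966  6150
Δ⁴: 1224  1704  2184
Δ⁵: 480  480
Constant fifth difference = 480, so extend:
2184 + 480 = 2664;  6150 + 2664 = 8814;  13726 + 8814 = 22540;  26586 + 22540 = 49126;  46754 + 49126 = 95880
2664 + 480 = 3144;  8814 + 3144 = 11958;  22540 + 11958 = 34498;  49126 + 34498 = 83624;  95880 + 83624 = 179504
3144 + 480 = 3624;  11958 + 3624 = 15582;  34498 + 15582 = 50080;  83624 + 50080 = 133704;  179504 + 133704 = 313208
3624 + 480 = 4104;  15582 + 4104 = 19686;  50080 + 19686 = 69766;  133704 + 69766 = 203470;  313208 + 203470 = 516678
4104 + 480 = 4584;  19686 + 4584 = 24270;  69766 + 24270 = 94036;  203470 + 94036 = 297506;  516678 + 297506 = 814184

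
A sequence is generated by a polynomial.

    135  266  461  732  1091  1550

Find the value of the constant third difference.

Δ: 131, 195, 271, 359, 459
Δ²: 64, 76, 88, 100
Δ³: 12, 12, 12

12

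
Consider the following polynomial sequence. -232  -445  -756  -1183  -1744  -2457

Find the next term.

-3340

First differences: -213  -311  -427  -561  -713
Second differences: -98  -116  -134  -152
Third differences: -18  -18  -18
Third differences constant at -18.
-152 − 18 = -170;  -713 − 170 = -883;  -2457 − 883 = -3340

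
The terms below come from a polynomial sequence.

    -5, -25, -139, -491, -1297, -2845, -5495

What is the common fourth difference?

D1: -20, -114, -352, -806, -1548, -2650
D2: -94, -238, -454, -742, -1102
D3: -144, -216, -288, -360
D4: -72, -72, -72

-72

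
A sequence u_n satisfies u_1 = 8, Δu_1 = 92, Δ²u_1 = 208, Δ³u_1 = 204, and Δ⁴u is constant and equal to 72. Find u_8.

Build the table forward from the leading diagonal:
Δ⁴: 72, 72, 72, 72, 72, 72, 72, 72
Δ³: 204, 276, 348, 420, 492, 564, 636, 708
Δ²: 208, 412, 688, 1036, 1456, 1948, 2512, 3148
Δ: 92, 300, 712, 1400, 2436, 3892, 5840, 8352
u: 8, 100, 400, 1112, 2512, 4948, 8840, 14680

14680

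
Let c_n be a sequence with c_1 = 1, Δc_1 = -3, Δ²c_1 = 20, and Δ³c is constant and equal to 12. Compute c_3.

Build the table forward from the leading diagonal:
Third differences: 12, 12, 12
Second differences: 20, 32, 44
First differences: -3, 17, 49
c: 1, -2, 15

15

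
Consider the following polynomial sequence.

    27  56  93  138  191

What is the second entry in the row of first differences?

37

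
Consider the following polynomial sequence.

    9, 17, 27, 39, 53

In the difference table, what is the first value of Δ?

8

D1: 8, 10, 12, 14
D2: 2, 2, 2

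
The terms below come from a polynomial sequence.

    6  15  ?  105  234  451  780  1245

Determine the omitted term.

Using the last 5 terms:
D1: 129  217  329  465
D2: 88  112  136
D3: 24  24
Constant third difference = 24.
Extend backward: 88 − 24 = 64;  129 − 64 = 65;  105 − 65 = 40

40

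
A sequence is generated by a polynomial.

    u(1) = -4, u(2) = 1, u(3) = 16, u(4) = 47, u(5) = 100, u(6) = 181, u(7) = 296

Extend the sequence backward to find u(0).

-5

5  15  31  53  81  115
10  16  22  28  34
6  6  6  6
The third differences are constant at 6.
Work back: 10 − 6 = 4;  5 − 4 = 1;  -4 − 1 = -5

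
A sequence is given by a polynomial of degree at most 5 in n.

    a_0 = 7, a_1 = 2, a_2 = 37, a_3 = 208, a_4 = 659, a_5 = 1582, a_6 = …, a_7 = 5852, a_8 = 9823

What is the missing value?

3217

Using the first 6 terms:
Δ: -5, 35, 171, 451, 923
Δ²: 40, 136, 280, 472
Δ³: 96, 144, 192
Δ⁴: 48, 48
Constant fourth difference = 48.
Extend forward: 192 + 48 = 240;  472 + 240 = 712;  923 + 712 = 1635;  1582 + 1635 = 3217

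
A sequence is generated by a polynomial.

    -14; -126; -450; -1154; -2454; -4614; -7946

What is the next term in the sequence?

-12810

-112 , -324 , -704 , -1300 , -2160 , -3332
-212 , -380 , -596 , -860 , -1172
-168 , -216 , -264 , -312
-48 , -48 , -48
The fourth differences are constant (-48).
-312 − 48 = -360;  -1172 − 360 = -1532;  -3332 − 1532 = -4864;  -7946 − 4864 = -12810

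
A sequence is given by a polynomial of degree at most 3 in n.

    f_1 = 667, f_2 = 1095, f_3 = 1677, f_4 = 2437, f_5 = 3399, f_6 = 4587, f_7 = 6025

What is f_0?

Δ: 428, 582, 760, 962, 1188, 1438
Δ²: 154, 178, 202, 226, 250
Δ³: 24, 24, 24, 24
The third differences are constant at 24.
Work back: 154 − 24 = 130;  428 − 130 = 298;  667 − 298 = 369

369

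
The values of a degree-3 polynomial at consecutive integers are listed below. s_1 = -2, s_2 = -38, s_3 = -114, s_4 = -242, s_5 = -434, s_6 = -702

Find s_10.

-2774

Δ: -36, -76, -128, -192, -268
Δ²: -40, -52, -64, -76
Δ³: -12, -12, -12
The third differences are constant (-12).
-76 − 12 = -88;  -268 − 88 = -356;  -702 − 356 = -1058
-88 − 12 = -100;  -356 − 100 = -456;  -1058 − 456 = -1514
-100 − 12 = -112;  -456 − 112 = -568;  -1514 − 568 = -2082
-112 − 12 = -124;  -568 − 124 = -692;  -2082 − 692 = -2774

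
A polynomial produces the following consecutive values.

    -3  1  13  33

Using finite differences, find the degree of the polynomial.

4, 12, 20
8, 8
The second differences are constant, so the polynomial has degree 2.

2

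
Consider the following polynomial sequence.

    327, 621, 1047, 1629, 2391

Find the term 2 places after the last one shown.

4551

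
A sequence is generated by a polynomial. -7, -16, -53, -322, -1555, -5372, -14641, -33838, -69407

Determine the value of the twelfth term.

D1: -9, -37, -269, -1233, -3817, -9269, -19197, -35569
D2: -28, -232, -964, -2584, -5452, -9928, -16372
D3: -204, -732, -1620, -2868, -4476, -6444
D4: -528, -888, -1248, -1608, -1968
D5: -360, -360, -360, -360
Constant fifth difference = -360, so extend:
-1968 − 360 = -2328;  -6444 − 2328 = -8772;  -16372 − 8772 = -25144;  -35569 − 25144 = -60713;  -69407 − 60713 = -130120
-2328 − 360 = -2688;  -8772 − 2688 = -11460;  -25144 − 11460 = -36604;  -60713 − 36604 = -97317;  -130120 − 97317 = -227437
-2688 − 360 = -3048;  -11460 − 3048 = -14508;  -36604 − 14508 = -51112;  -97317 − 51112 = -148429;  -227437 − 148429 = -375866

-375866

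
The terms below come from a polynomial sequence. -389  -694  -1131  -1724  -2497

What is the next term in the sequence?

Δ: -305, -437, -593, -773
Δ²: -132, -156, -180
Δ³: -24, -24
The third differences are constant (-24).
-180 − 24 = -204;  -773 − 204 = -977;  -2497 − 977 = -3474

-3474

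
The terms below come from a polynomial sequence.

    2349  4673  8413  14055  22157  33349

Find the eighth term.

67883

2324, 3740, 5642, 8102, 11192
1416, 1902, 2460, 3090
486, 558, 630
72, 72
The fourth differences are constant (72).
630 + 72 = 702;  3090 + 702 = 3792;  11192 + 3792 = 14984;  33349 + 14984 = 48333
702 + 72 = 774;  3792 + 774 = 4566;  14984 + 4566 = 19550;  48333 + 19550 = 67883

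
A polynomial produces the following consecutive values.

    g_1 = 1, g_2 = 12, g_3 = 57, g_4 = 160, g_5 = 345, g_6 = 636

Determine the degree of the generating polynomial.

11, 45, 103, 185, 291
34, 58, 82, 106
24, 24, 24
The third differences are constant, so the polynomial has degree 3.

3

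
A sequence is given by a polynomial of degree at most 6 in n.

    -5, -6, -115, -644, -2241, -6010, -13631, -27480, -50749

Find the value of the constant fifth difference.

First differences: -1, -109, -529, -1597, -3769, -7621, -13849, -23269
Second differences: -108, -420, -1068, -2172, -3852, -6228, -9420
Third differences: -312, -648, -1104, -1680, -2376, -3192
Fourth differences: -336, -456, -576, -696, -816
Fifth differences: -120, -120, -120, -120

-120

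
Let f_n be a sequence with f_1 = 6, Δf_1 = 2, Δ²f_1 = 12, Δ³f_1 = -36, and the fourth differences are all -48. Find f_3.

22

Build the table forward from the leading diagonal:
D4: -48, -48, -48
D3: -36, -84, -132
D2: 12, -24, -108
D1: 2, 14, -10
f: 6, 8, 22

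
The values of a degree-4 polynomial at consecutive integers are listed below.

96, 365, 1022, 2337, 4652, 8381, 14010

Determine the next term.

22097

D1: 269, 657, 1315, 2315, 3729, 5629
D2: 388, 658, 1000, 1414, 1900
D3: 270, 342, 414, 486
D4: 72, 72, 72
Constant fourth difference = 72, so extend:
486 + 72 = 558;  1900 + 558 = 2458;  5629 + 2458 = 8087;  14010 + 8087 = 22097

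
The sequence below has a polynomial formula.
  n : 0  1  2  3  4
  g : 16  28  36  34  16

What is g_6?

-92

Δ: 12, 8, -2, -18
Δ²: -4, -10, -16
Δ³: -6, -6
Constant third difference = -6, so extend:
-16 − 6 = -22;  -18 − 22 = -40;  16 − 40 = -24
-22 − 6 = -28;  -40 − 28 = -68;  -24 − 68 = -92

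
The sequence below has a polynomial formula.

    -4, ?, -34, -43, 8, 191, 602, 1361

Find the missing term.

-13

Using the last 6 terms:
Δ: -9, 51, 183, 411, 759
Δ²: 60, 132, 228, 348
Δ³: 72, 96, 120
Δ⁴: 24, 24
Constant fourth difference = 24.
Extend backward: 72 − 24 = 48;  60 − 48 = 12;  -9 − 12 = -21;  -34 + 21 = -13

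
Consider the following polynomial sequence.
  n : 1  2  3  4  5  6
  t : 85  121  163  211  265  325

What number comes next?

D1: 36, 42, 48, 54, 60
D2: 6, 6, 6, 6
The second differences are constant (6).
60 + 6 = 66;  325 + 66 = 391

391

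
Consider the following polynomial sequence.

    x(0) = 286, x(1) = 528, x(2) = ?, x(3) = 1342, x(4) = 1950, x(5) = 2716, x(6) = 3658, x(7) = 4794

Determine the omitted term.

874

Using the last 5 terms:
D1: 608, 766, 942, 1136
D2: 158, 176, 194
D3: 18, 18
Constant third difference = 18.
Extend backward: 158 − 18 = 140;  608 − 140 = 468;  1342 − 468 = 874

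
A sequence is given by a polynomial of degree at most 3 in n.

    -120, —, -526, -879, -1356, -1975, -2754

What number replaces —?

Using the last 5 terms:
Δ: -353, -477, -619, -779
Δ²: -124, -142, -160
Δ³: -18, -18
Constant third difference = -18.
Extend backward: -124 + 18 = -106;  -353 + 106 = -247;  -526 + 247 = -279

-279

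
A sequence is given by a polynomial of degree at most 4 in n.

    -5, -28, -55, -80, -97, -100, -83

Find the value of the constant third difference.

6

Δ: -23, -27, -25, -17, -3, 17
Δ²: -4, 2, 8, 14, 20
Δ³: 6, 6, 6, 6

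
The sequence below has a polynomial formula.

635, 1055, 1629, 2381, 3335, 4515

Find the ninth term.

Δ: 420, 574, 752, 954, 1180
Δ²: 154, 178, 202, 226
Δ³: 24, 24, 24
Constant third difference = 24, so extend:
226 + 24 = 250;  1180 + 250 = 1430;  4515 + 1430 = 5945
250 + 24 = 274;  1430 + 274 = 1704;  5945 + 1704 = 7649
274 + 24 = 298;  1704 + 298 = 2002;  7649 + 2002 = 9651

9651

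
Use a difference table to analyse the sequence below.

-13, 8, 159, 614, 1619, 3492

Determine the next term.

6623

Δ: 21 , 151 , 455 , 1005 , 1873
Δ²: 130 , 304 , 550 , 868
Δ³: 174 , 246 , 318
Δ⁴: 72 , 72
Constant fourth difference = 72, so extend:
318 + 72 = 390;  868 + 390 = 1258;  1873 + 1258 = 3131;  3492 + 3131 = 6623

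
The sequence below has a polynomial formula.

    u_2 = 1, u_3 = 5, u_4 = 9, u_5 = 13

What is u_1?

D1: 4  4  4
The first differences are constant at 4.
Work back: 1 − 4 = -3

-3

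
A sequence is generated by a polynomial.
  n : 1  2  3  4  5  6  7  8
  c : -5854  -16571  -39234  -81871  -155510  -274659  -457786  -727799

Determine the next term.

-1112526

-10717 , -22663 , -42637 , -73639 , -119149 , -183127 , -270013
-11946 , -19974 , -31002 , -45510 , -63978 , -86886
-8028 , -11028 , -14508 , -18468 , -22908
-3000 , -3480 , -3960 , -4440
-480 , -480 , -480
Constant fifth difference = -480, so extend:
-4440 − 480 = -4920;  -22908 − 4920 = -27828;  -86886 − 27828 = -114714;  -270013 − 114714 = -384727;  -727799 − 384727 = -1112526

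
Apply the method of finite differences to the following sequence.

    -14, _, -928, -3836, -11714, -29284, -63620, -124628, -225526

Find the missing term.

-140

Using the last 7 terms:
-2908  -7878  -17570  -34336  -61008  -100898
-4970  -9692  -16766  -26672  -39890
-4722  -7074  -9906  -13218
-2352  -2832  -3312
-480  -480
Constant fifth difference = -480.
Extend backward: -2352 + 480 = -1872;  -4722 + 1872 = -2850;  -4970 + 2850 = -2120;  -2908 + 2120 = -788;  -928 + 788 = -140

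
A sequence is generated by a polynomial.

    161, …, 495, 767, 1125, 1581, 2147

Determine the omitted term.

297

Using the last 5 terms:
272, 358, 456, 566
86, 98, 110
12, 12
Constant third difference = 12.
Extend backward: 86 − 12 = 74;  272 − 74 = 198;  495 − 198 = 297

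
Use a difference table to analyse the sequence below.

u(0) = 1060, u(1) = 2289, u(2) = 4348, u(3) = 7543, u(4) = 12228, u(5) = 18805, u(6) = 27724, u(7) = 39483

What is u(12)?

1229  2059  3195  4685  6577  8919  11759
830  1136  1490  1892  2342  2840
306  354  402  450  498
48  48  48  48
Constant fourth difference = 48, so extend:
498 + 48 = 546;  2840 + 546 = 3386;  11759 + 3386 = 15145;  39483 + 15145 = 54628
546 + 48 = 594;  3386 + 594 = 3980;  15145 + 3980 = 19125;  54628 + 19125 = 73753
594 + 48 = 642;  3980 + 642 = 4622;  19125 + 4622 = 23747;  73753 + 23747 = 97500
642 + 48 = 690;  4622 + 690 = 5312;  23747 + 5312 = 29059;  97500 + 29059 = 126559
690 + 48 = 738;  5312 + 738 = 6050;  29059 + 6050 = 35109;  126559 + 35109 = 161668

161668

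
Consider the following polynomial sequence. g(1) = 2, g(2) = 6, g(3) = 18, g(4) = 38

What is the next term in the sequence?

First differences: 4 , 12 , 20
Second differences: 8 , 8
Second differences constant at 8.
20 + 8 = 28;  38 + 28 = 66

66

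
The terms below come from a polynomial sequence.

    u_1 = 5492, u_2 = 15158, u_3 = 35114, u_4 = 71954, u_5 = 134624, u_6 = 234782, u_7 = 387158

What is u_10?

1358534

D1: 9666, 19956, 36840, 62670, 100158, 152376
D2: 10290, 16884, 25830, 37488, 52218
D3: 6594, 8946, 11658, 14730
D4: 2352, 2712, 3072
D5: 360, 360
Constant fifth difference = 360, so extend:
3072 + 360 = 3432;  14730 + 3432 = 18162;  52218 + 18162 = 70380;  152376 + 70380 = 222756;  387158 + 222756 = 609914
3432 + 360 = 3792;  18162 + 3792 = 21954;  70380 + 21954 = 92334;  222756 + 92334 = 315090;  609914 + 315090 = 925004
3792 + 360 = 4152;  21954 + 4152 = 26106;  92334 + 26106 = 118440;  315090 + 118440 = 433530;  925004 + 433530 = 1358534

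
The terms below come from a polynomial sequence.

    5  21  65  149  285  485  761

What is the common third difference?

12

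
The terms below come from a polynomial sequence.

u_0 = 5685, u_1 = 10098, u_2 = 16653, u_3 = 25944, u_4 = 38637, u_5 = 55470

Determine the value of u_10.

232605

First differences: 4413  6555  9291  12693  16833
Second differences: 2142  2736  3402  4140
Third differences: 594  666  738
Fourth differences: 72  72
Fourth differences constant at 72.
738 + 72 = 810;  4140 + 810 = 4950;  16833 + 4950 = 21783;  55470 + 21783 = 77253
810 + 72 = 882;  4950 + 882 = 5832;  21783 + 5832 = 27615;  77253 + 27615 = 104868
882 + 72 = 954;  5832 + 954 = 6786;  27615 + 6786 = 34401;  104868 + 34401 = 139269
954 + 72 = 1026;  6786 + 1026 = 7812;  34401 + 7812 = 42213;  139269 + 42213 = 181482
1026 + 72 = 1098;  7812 + 1098 = 8910;  42213 + 8910 = 51123;  181482 + 51123 = 232605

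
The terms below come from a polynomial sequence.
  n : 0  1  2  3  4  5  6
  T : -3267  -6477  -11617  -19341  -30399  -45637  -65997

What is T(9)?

-168669

-3210, -5140, -7724, -11058, -15238, -20360
-1930, -2584, -3334, -4180, -5122
-654, -750, -846, -942
-96, -96, -96
Fourth differences constant at -96.
-942 − 96 = -1038;  -5122 − 1038 = -6160;  -20360 − 6160 = -26520;  -65997 − 26520 = -92517
-1038 − 96 = -1134;  -6160 − 1134 = -7294;  -26520 − 7294 = -33814;  -92517 − 33814 = -126331
-1134 − 96 = -1230;  -7294 − 1230 = -8524;  -33814 − 8524 = -42338;  -126331 − 42338 = -168669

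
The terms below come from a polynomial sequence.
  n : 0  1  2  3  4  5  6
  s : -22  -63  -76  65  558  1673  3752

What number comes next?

-41 , -13 , 141 , 493 , 1115 , 2079
28 , 154 , 352 , 622 , 964
126 , 198 , 270 , 342
72 , 72 , 72
Constant fourth difference = 72, so extend:
342 + 72 = 414;  964 + 414 = 1378;  2079 + 1378 = 3457;  3752 + 3457 = 7209

7209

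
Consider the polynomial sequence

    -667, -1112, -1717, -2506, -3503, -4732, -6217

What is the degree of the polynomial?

D1: -445, -605, -789, -997, -1229, -1485
D2: -160, -184, -208, -232, -256
D3: -24, -24, -24, -24
The third differences are constant, so the polynomial has degree 3.

3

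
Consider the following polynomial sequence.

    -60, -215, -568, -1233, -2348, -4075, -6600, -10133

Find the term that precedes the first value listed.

-13

Δ: -155  -353  -665  -1115  -1727  -2525  -3533
Δ²: -198  -312  -450  -612  -798  -1008
Δ³: -114  -138  -162  -186  -210
Δ⁴: -24  -24  -24  -24
The fourth differences are constant at -24.
Work back: -114 + 24 = -90;  -198 + 90 = -108;  -155 + 108 = -47;  -60 + 47 = -13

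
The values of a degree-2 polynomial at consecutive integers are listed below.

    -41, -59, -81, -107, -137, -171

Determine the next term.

-209

First differences: -18 , -22 , -26 , -30 , -34
Second differences: -4 , -4 , -4 , -4
Second differences constant at -4.
-34 − 4 = -38;  -171 − 38 = -209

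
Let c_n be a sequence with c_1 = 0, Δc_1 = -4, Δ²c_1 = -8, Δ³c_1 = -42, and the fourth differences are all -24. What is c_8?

-2506

Build the table forward from the leading diagonal:
Fourth differences: -24, -24, -24, -24, -24, -24, -24, -24
Third differences: -42, -66, -90, -114, -138, -162, -186, -210
Second differences: -8, -50, -116, -206, -320, -458, -620, -806
First differences: -4, -12, -62, -178, -384, -704, -1162, -1782
c: 0, -4, -16, -78, -256, -640, -1344, -2506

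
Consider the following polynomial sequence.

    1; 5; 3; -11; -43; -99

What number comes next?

-185

D1: 4 , -2 , -14 , -32 , -56
D2: -6 , -12 , -18 , -24
D3: -6 , -6 , -6
The third differences are constant (-6).
-24 − 6 = -30;  -56 − 30 = -86;  -99 − 86 = -185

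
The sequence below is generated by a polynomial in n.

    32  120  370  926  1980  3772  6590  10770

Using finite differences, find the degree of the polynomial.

4

Δ: 88, 250, 556, 1054, 1792, 2818, 4180
Δ²: 162, 306, 498, 738, 1026, 1362
Δ³: 144, 192, 240, 288, 336
Δ⁴: 48, 48, 48, 48
The fourth differences are constant, so the polynomial has degree 4.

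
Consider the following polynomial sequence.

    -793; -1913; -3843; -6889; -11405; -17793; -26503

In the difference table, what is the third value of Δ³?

D1: -1120, -1930, -3046, -4516, -6388, -8710
D2: -810, -1116, -1470, -1872, -2322
D3: -306, -354, -402, -450
D4: -48, -48, -48

-402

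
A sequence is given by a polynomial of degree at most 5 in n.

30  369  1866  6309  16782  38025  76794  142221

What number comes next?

Δ: 339 , 1497 , 4443 , 10473 , 21243 , 38769 , 65427
Δ²: 1158 , 2946 , 6030 , 10770 , 17526 , 26658
Δ³: 1788 , 3084 , 4740 , 6756 , 9132
Δ⁴: 1296 , 1656 , 2016 , 2376
Δ⁵: 360 , 360 , 360
The fifth differences are constant (360).
2376 + 360 = 2736;  9132 + 2736 = 11868;  26658 + 11868 = 38526;  65427 + 38526 = 103953;  142221 + 103953 = 246174

246174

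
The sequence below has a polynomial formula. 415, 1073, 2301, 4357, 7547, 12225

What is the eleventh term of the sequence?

658, 1228, 2056, 3190, 4678
570, 828, 1134, 1488
258, 306, 354
48, 48
Fourth differences constant at 48.
354 + 48 = 402;  1488 + 402 = 1890;  4678 + 1890 = 6568;  12225 + 6568 = 18793
402 + 48 = 450;  1890 + 450 = 2340;  6568 + 2340 = 8908;  18793 + 8908 = 27701
450 + 48 = 498;  2340 + 498 = 2838;  8908 + 2838 = 11746;  27701 + 11746 = 39447
498 + 48 = 546;  2838 + 546 = 3384;  11746 + 3384 = 15130;  39447 + 15130 = 54577
546 + 48 = 594;  3384 + 594 = 3978;  15130 + 3978 = 19108;  54577 + 19108 = 73685

73685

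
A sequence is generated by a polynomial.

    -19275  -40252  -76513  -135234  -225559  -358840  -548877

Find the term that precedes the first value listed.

-8134

Δ: -20977, -36261, -58721, -90325, -133281, -190037
Δ²: -15284, -22460, -31604, -42956, -56756
Δ³: -7176, -9144, -11352, -13800
Δ⁴: -1968, -2208, -2448
Δ⁵: -240, -240
The fifth differences are constant at -240.
Work back: -1968 + 240 = -1728;  -7176 + 1728 = -5448;  -15284 + 5448 = -9836;  -20977 + 9836 = -11141;  -19275 + 11141 = -8134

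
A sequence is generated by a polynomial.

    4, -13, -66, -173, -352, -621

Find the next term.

-998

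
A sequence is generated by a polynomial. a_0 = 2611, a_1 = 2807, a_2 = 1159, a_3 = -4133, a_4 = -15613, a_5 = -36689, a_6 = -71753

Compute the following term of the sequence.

Δ: 196  -1648  -5292  -11480  -21076  -35064
Δ²: -1844  -3644  -6188  -9596  -13988
Δ³: -1800  -2544  -3408  -4392
Δ⁴: -744  -864  -984
Δ⁵: -120  -120
Fifth differences constant at -120.
-984 − 120 = -1104;  -4392 − 1104 = -5496;  -13988 − 5496 = -19484;  -35064 − 19484 = -54548;  -71753 − 54548 = -126301

-126301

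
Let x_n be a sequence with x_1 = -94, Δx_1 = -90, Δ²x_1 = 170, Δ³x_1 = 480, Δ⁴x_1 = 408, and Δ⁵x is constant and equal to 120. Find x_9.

Build the table forward from the leading diagonal:
Fifth differences: 120  120  120  120  120  120  120  120  120
Fourth differences: 408  528  648  768  888  1008  1128  1248  1368
Third differences: 480  888  1416  2064  2832  3720  4728  5856  7104
Second differences: 170  650  1538  2954  5018  7850  11570  16298  22154
First differences: -90  80  730  2268  5222  10240  18090  29660  45958
x: -94  -184  -104  626  2894  8116  18356  36446  66106

66106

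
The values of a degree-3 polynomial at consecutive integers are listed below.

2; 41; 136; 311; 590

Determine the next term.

997

D1: 39, 95, 175, 279
D2: 56, 80, 104
D3: 24, 24
Third differences constant at 24.
104 + 24 = 128;  279 + 128 = 407;  590 + 407 = 997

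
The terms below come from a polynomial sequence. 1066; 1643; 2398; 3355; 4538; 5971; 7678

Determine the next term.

9683

D1: 577, 755, 957, 1183, 1433, 1707
D2: 178, 202, 226, 250, 274
D3: 24, 24, 24, 24
The third differences are constant (24).
274 + 24 = 298;  1707 + 298 = 2005;  7678 + 2005 = 9683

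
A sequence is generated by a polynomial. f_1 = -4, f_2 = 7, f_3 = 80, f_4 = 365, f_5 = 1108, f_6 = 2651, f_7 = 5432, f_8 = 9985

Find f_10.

27023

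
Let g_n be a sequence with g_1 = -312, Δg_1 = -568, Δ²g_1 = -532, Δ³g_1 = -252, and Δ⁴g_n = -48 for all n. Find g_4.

Build the table forward from the leading diagonal:
Δ⁴: -48  -48  -48  -48
Δ³: -252  -300  -348  -396
Δ²: -532  -784  -1084  -1432
Δ: -568  -1100  -1884  -2968
g: -312  -880  -1980  -3864

-3864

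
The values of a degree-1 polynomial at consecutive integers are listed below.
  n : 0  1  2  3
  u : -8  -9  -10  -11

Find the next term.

Δ: -1  -1  -1
The first differences are constant (-1).
-11 − 1 = -12

-12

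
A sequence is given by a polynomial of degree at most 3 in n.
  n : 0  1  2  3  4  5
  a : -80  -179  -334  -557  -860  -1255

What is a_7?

-2369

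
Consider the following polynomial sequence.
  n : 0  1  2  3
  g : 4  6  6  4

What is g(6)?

Δ: 2 , 0 , -2
Δ²: -2 , -2
Second differences constant at -2.
-2 − 2 = -4;  4 − 4 = 0
-4 − 2 = -6;  0 − 6 = -6
-6 − 2 = -8;  -6 − 8 = -14

-14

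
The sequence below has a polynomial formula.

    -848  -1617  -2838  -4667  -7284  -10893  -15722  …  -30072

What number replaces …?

-22023

Using the first 7 terms:
D1: -769  -1221  -1829  -2617  -3609  -4829
D2: -452  -608  -788  -992  -1220
D3: -156  -180  -204  -228
D4: -24  -24  -24
Constant fourth difference = -24.
Extend forward: -228 − 24 = -252;  -1220 − 252 = -1472;  -4829 − 1472 = -6301;  -15722 − 6301 = -22023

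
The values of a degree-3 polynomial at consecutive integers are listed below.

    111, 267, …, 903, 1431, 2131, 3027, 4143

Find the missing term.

523

Using the last 5 terms:
Δ: 528, 700, 896, 1116
Δ²: 172, 196, 220
Δ³: 24, 24
Constant third difference = 24.
Extend backward: 172 − 24 = 148;  528 − 148 = 380;  903 − 380 = 523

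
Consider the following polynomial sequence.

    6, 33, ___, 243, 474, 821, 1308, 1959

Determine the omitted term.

Using the last 5 terms:
Δ: 231, 347, 487, 651
Δ²: 116, 140, 164
Δ³: 24, 24
Constant third difference = 24.
Extend backward: 116 − 24 = 92;  231 − 92 = 139;  243 − 139 = 104

104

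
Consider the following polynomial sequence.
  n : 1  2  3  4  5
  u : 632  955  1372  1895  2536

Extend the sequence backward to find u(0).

391

323, 417, 523, 641
94, 106, 118
12, 12
The third differences are constant at 12.
Work back: 94 − 12 = 82;  323 − 82 = 241;  632 − 241 = 391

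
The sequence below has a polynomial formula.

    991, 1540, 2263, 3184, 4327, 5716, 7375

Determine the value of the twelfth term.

20560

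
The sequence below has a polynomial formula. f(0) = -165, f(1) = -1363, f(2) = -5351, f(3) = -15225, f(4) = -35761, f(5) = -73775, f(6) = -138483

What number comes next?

-241861

D1: -1198 , -3988 , -9874 , -20536 , -38014 , -64708
D2: -2790 , -5886 , -10662 , -17478 , -26694
D3: -3096 , -4776 , -6816 , -9216
D4: -1680 , -2040 , -2400
D5: -360 , -360
Constant fifth difference = -360, so extend:
-2400 − 360 = -2760;  -9216 − 2760 = -11976;  -26694 − 11976 = -38670;  -64708 − 38670 = -103378;  -138483 − 103378 = -241861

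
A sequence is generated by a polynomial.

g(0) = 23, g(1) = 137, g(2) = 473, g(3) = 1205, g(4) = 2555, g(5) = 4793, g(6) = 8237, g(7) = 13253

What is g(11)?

58037

Δ: 114 , 336 , 732 , 1350 , 2238 , 3444 , 5016
Δ²: 222 , 396 , 618 , 888 , 1206 , 1572
Δ³: 174 , 222 , 270 , 318 , 366
Δ⁴: 48 , 48 , 48 , 48
Constant fourth difference = 48, so extend:
366 + 48 = 414;  1572 + 414 = 1986;  5016 + 1986 = 7002;  13253 + 7002 = 20255
414 + 48 = 462;  1986 + 462 = 2448;  7002 + 2448 = 9450;  20255 + 9450 = 29705
462 + 48 = 510;  2448 + 510 = 2958;  9450 + 2958 = 12408;  29705 + 12408 = 42113
510 + 48 = 558;  2958 + 558 = 3516;  12408 + 3516 = 15924;  42113 + 15924 = 58037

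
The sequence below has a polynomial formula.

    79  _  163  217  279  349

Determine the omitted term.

Using the last 4 terms:
D1: 54, 62, 70
D2: 8, 8
Constant second difference = 8.
Extend backward: 54 − 8 = 46;  163 − 46 = 117

117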